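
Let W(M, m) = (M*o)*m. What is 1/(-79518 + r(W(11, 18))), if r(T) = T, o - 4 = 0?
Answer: -1/78726 ≈ -1.2702e-5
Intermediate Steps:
o = 4 (o = 4 + 0 = 4)
W(M, m) = 4*M*m (W(M, m) = (M*4)*m = (4*M)*m = 4*M*m)
1/(-79518 + r(W(11, 18))) = 1/(-79518 + 4*11*18) = 1/(-79518 + 792) = 1/(-78726) = -1/78726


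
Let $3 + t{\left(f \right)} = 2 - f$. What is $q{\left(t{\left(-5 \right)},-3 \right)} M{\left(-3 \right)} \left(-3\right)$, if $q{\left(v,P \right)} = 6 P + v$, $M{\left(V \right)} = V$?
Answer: $-126$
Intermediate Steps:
$t{\left(f \right)} = -1 - f$ ($t{\left(f \right)} = -3 - \left(-2 + f\right) = -1 - f$)
$q{\left(v,P \right)} = v + 6 P$
$q{\left(t{\left(-5 \right)},-3 \right)} M{\left(-3 \right)} \left(-3\right) = \left(\left(-1 - -5\right) + 6 \left(-3\right)\right) \left(-3\right) \left(-3\right) = \left(\left(-1 + 5\right) - 18\right) \left(-3\right) \left(-3\right) = \left(4 - 18\right) \left(-3\right) \left(-3\right) = \left(-14\right) \left(-3\right) \left(-3\right) = 42 \left(-3\right) = -126$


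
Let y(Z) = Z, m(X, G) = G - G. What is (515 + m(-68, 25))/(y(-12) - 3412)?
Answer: -515/3424 ≈ -0.15041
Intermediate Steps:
m(X, G) = 0
(515 + m(-68, 25))/(y(-12) - 3412) = (515 + 0)/(-12 - 3412) = 515/(-3424) = 515*(-1/3424) = -515/3424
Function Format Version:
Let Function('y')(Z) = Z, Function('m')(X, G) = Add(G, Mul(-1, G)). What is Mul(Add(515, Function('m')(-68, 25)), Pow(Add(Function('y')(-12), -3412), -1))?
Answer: Rational(-515, 3424) ≈ -0.15041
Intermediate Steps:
Function('m')(X, G) = 0
Mul(Add(515, Function('m')(-68, 25)), Pow(Add(Function('y')(-12), -3412), -1)) = Mul(Add(515, 0), Pow(Add(-12, -3412), -1)) = Mul(515, Pow(-3424, -1)) = Mul(515, Rational(-1, 3424)) = Rational(-515, 3424)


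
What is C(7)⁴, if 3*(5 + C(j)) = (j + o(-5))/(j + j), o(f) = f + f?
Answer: 25411681/38416 ≈ 661.49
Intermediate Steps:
o(f) = 2*f
C(j) = -5 + (-10 + j)/(6*j) (C(j) = -5 + ((j + 2*(-5))/(j + j))/3 = -5 + ((j - 10)/((2*j)))/3 = -5 + ((-10 + j)*(1/(2*j)))/3 = -5 + ((-10 + j)/(2*j))/3 = -5 + (-10 + j)/(6*j))
C(7)⁴ = ((⅙)*(-10 - 29*7)/7)⁴ = ((⅙)*(⅐)*(-10 - 203))⁴ = ((⅙)*(⅐)*(-213))⁴ = (-71/14)⁴ = 25411681/38416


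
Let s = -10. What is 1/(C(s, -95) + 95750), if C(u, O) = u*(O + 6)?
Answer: 1/96640 ≈ 1.0348e-5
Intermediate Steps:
C(u, O) = u*(6 + O)
1/(C(s, -95) + 95750) = 1/(-10*(6 - 95) + 95750) = 1/(-10*(-89) + 95750) = 1/(890 + 95750) = 1/96640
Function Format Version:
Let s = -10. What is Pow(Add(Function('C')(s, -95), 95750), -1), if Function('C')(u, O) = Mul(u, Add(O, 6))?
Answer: Rational(1, 96640) ≈ 1.0348e-5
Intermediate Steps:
Function('C')(u, O) = Mul(u, Add(6, O))
Pow(Add(Function('C')(s, -95), 95750), -1) = Pow(Add(Mul(-10, Add(6, -95)), 95750), -1) = Pow(Add(Mul(-10, -89), 95750), -1) = Pow(Add(890, 95750), -1) = Pow(96640, -1) = Rational(1, 96640)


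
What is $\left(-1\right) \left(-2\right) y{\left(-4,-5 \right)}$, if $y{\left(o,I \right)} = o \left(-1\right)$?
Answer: $8$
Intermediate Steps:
$y{\left(o,I \right)} = - o$
$\left(-1\right) \left(-2\right) y{\left(-4,-5 \right)} = \left(-1\right) \left(-2\right) \left(\left(-1\right) \left(-4\right)\right) = 2 \cdot 4 = 8$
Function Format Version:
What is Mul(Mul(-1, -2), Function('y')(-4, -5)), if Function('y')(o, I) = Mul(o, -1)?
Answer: 8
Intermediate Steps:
Function('y')(o, I) = Mul(-1, o)
Mul(Mul(-1, -2), Function('y')(-4, -5)) = Mul(Mul(-1, -2), Mul(-1, -4)) = Mul(2, 4) = 8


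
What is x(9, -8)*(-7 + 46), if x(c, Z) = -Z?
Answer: 312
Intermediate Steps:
x(9, -8)*(-7 + 46) = (-1*(-8))*(-7 + 46) = 8*39 = 312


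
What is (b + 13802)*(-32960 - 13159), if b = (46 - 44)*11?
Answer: -637549056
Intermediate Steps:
b = 22 (b = 2*11 = 22)
(b + 13802)*(-32960 - 13159) = (22 + 13802)*(-32960 - 13159) = 13824*(-46119) = -637549056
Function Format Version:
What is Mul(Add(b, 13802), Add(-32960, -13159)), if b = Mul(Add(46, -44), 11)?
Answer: -637549056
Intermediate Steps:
b = 22 (b = Mul(2, 11) = 22)
Mul(Add(b, 13802), Add(-32960, -13159)) = Mul(Add(22, 13802), Add(-32960, -13159)) = Mul(13824, -46119) = -637549056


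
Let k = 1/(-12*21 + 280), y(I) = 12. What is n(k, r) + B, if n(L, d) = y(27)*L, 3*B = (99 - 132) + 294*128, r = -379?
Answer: 87734/7 ≈ 12533.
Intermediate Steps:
B = 12533 (B = ((99 - 132) + 294*128)/3 = (-33 + 37632)/3 = (⅓)*37599 = 12533)
k = 1/28 (k = 1/(-252 + 280) = 1/28 ≈ 0.035714)
n(L, d) = 12*L
n(k, r) + B = 12*(1/28) + 12533 = 3/7 + 12533 = 87734/7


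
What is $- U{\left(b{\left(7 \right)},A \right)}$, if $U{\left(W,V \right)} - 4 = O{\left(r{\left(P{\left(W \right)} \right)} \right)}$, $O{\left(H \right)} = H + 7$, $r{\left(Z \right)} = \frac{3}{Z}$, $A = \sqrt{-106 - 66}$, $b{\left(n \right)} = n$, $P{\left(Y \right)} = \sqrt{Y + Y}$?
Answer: $-11 - \frac{3 \sqrt{14}}{14} \approx -11.802$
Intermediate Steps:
$P{\left(Y \right)} = \sqrt{2} \sqrt{Y}$ ($P{\left(Y \right)} = \sqrt{2 Y} = \sqrt{2} \sqrt{Y}$)
$A = 2 i \sqrt{43}$ ($A = \sqrt{-172} = 2 i \sqrt{43} \approx 13.115 i$)
$O{\left(H \right)} = 7 + H$
$U{\left(W,V \right)} = 11 + \frac{3 \sqrt{2}}{2 \sqrt{W}}$ ($U{\left(W,V \right)} = 4 + \left(7 + \frac{3}{\sqrt{2} \sqrt{W}}\right) = 4 + \left(7 + 3 \frac{\sqrt{2}}{2 \sqrt{W}}\right) = 4 + \left(7 + \frac{3 \sqrt{2}}{2 \sqrt{W}}\right) = 11 + \frac{3 \sqrt{2}}{2 \sqrt{W}}$)
$- U{\left(b{\left(7 \right)},A \right)} = - (11 + \frac{3 \sqrt{2}}{2 \sqrt{7}}) = - (11 + \frac{3 \sqrt{2} \frac{\sqrt{7}}{7}}{2}) = - (11 + \frac{3 \sqrt{14}}{14}) = -11 - \frac{3 \sqrt{14}}{14}$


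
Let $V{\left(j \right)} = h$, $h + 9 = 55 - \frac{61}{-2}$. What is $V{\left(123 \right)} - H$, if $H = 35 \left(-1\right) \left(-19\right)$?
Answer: $- \frac{1177}{2} \approx -588.5$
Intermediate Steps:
$h = \frac{153}{2}$ ($h = -9 + \left(55 - \frac{61}{-2}\right) = -9 + \left(55 - - \frac{61}{2}\right) = -9 + \left(55 + \frac{61}{2}\right) = -9 + \frac{171}{2} = \frac{153}{2} \approx 76.5$)
$H = 665$ ($H = \left(-35\right) \left(-19\right) = 665$)
$V{\left(j \right)} = \frac{153}{2}$
$V{\left(123 \right)} - H = \frac{153}{2} - 665 = - \frac{1177}{2}$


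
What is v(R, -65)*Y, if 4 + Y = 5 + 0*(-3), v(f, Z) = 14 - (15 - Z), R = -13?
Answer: -66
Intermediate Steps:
v(f, Z) = -1 + Z (v(f, Z) = 14 + (-15 + Z) = -1 + Z)
Y = 1 (Y = -4 + (5 + 0*(-3)) = -4 + (5 + 0) = -4 + 5 = 1)
v(R, -65)*Y = (-1 - 65)*1 = -66*1 = -66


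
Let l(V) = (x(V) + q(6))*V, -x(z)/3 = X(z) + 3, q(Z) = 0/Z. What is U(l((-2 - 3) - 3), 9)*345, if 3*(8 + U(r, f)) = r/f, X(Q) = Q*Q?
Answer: 53360/3 ≈ 17787.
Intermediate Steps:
X(Q) = Q²
q(Z) = 0
x(z) = -9 - 3*z² (x(z) = -3*(z² + 3) = -3*(3 + z²) = -9 - 3*z²)
l(V) = V*(-9 - 3*V²) (l(V) = ((-9 - 3*V²) + 0)*V = (-9 - 3*V²)*V = V*(-9 - 3*V²))
U(r, f) = -8 + r/(3*f) (U(r, f) = -8 + (r/f)/3 = -8 + r/(3*f))
U(l((-2 - 3) - 3), 9)*345 = (-8 + (⅓)*(-3*((-2 - 3) - 3)*(3 + ((-2 - 3) - 3)²))/9)*345 = (-8 + (⅓)*(-3*(-5 - 3)*(3 + (-5 - 3)²))*(⅑))*345 = (-8 + (⅓)*(-3*(-8)*(3 + (-8)²))*(⅑))*345 = (-8 + (⅓)*(-3*(-8)*(3 + 64))*(⅑))*345 = (-8 + (⅓)*(-3*(-8)*67)*(⅑))*345 = (-8 + (⅓)*1608*(⅑))*345 = (-8 + 536/9)*345 = (464/9)*345 = 53360/3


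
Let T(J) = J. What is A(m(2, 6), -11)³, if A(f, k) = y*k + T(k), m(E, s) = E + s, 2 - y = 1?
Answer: -10648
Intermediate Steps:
y = 1 (y = 2 - 1*1 = 2 - 1 = 1)
A(f, k) = 2*k (A(f, k) = 1*k + k = k + k = 2*k)
A(m(2, 6), -11)³ = (2*(-11))³ = (-22)³ = -10648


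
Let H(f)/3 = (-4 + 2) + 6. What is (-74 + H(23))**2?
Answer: 3844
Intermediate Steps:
H(f) = 12 (H(f) = 3*((-4 + 2) + 6) = 3*(-2 + 6) = 3*4 = 12)
(-74 + H(23))**2 = (-74 + 12)**2 = (-62)**2 = 3844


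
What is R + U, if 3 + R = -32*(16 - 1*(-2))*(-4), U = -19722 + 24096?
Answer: 6675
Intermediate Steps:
U = 4374
R = 2301 (R = -3 - 32*(16 - 1*(-2))*(-4) = -3 - 32*(16 + 2)*(-4) = -3 - 32*18*(-4) = -3 - 576*(-4) = -3 + 2304 = 2301)
R + U = 2301 + 4374 = 6675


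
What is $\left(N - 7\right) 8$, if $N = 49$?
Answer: $336$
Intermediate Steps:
$\left(N - 7\right) 8 = \left(49 - 7\right) 8 = 42 \cdot 8 = 336$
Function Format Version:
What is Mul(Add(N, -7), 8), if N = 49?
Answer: 336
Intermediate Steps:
Mul(Add(N, -7), 8) = Mul(Add(49, -7), 8) = Mul(42, 8) = 336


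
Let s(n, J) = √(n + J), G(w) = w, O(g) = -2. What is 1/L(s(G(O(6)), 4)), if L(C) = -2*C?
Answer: -√2/4 ≈ -0.35355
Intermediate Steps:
s(n, J) = √(J + n)
1/L(s(G(O(6)), 4)) = 1/(-2*√(4 - 2)) = 1/(-2*√2) = -√2/4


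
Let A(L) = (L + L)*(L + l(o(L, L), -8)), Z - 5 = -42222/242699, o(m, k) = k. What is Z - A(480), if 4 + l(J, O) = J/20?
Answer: -3757882217/7829 ≈ -4.8000e+5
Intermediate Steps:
Z = 37783/7829 (Z = 5 - 42222/242699 = 5 - 42222*1/242699 = 5 - 1362/7829 = 37783/7829 ≈ 4.8260)
l(J, O) = -4 + J/20
A(L) = 2*L*(-4 + 21*L/20) (A(L) = (L + L)*(L + (-4 + L/20)) = (2*L)*(-4 + 21*L/20) = 2*L*(-4 + 21*L/20))
Z - A(480) = 37783/7829 - 480*(-80 + 21*480)/10 = 37783/7829 - 480*(-80 + 10080)/10 = 37783/7829 - 480*10000/10 = 37783/7829 - 1*480000 = 37783/7829 - 480000 = -3757882217/7829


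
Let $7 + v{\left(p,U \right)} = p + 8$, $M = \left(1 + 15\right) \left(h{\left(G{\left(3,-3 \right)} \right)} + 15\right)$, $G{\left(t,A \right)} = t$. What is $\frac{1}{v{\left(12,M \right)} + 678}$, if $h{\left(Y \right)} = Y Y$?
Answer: $\frac{1}{691} \approx 0.0014472$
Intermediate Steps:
$h{\left(Y \right)} = Y^{2}$
$M = 384$ ($M = \left(1 + 15\right) \left(3^{2} + 15\right) = 16 \left(9 + 15\right) = 16 \cdot 24 = 384$)
$v{\left(p,U \right)} = 1 + p$ ($v{\left(p,U \right)} = -7 + \left(p + 8\right) = -7 + \left(8 + p\right) = 1 + p$)
$\frac{1}{v{\left(12,M \right)} + 678} = \frac{1}{\left(1 + 12\right) + 678} = \frac{1}{13 + 678} = \frac{1}{691}$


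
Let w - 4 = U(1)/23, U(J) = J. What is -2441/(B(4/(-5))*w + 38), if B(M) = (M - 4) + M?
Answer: -280715/1766 ≈ -158.96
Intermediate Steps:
B(M) = -4 + 2*M (B(M) = (-4 + M) + M = -4 + 2*M)
w = 93/23 (w = 4 + 1/23 = 93/23 ≈ 4.0435)
-2441/(B(4/(-5))*w + 38) = -2441/((-4 + 2*(4/(-5)))*(93/23) + 38) = -2441/((-4 + 2*(4*(-⅕)))*(93/23) + 38) = -2441/((-4 + 2*(-⅘))*(93/23) + 38) = -2441/((-4 - 8/5)*(93/23) + 38) = -2441/(-28/5*93/23 + 38) = -2441/(-2604/115 + 38) = -2441/1766/115 = -2441*115/1766 = -280715/1766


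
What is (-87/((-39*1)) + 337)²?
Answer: 19448100/169 ≈ 1.1508e+5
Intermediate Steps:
(-87/((-39*1)) + 337)² = (-87/(-39) + 337)² = (-87*(-1/39) + 337)² = (29/13 + 337)² = (4410/13)² = 19448100/169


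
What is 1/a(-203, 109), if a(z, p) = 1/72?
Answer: 72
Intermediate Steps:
a(z, p) = 1/72
1/a(-203, 109) = 1/(1/72) = 72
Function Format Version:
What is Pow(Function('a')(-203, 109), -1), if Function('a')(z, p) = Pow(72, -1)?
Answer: 72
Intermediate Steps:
Function('a')(z, p) = Rational(1, 72)
Pow(Function('a')(-203, 109), -1) = Pow(Rational(1, 72), -1) = 72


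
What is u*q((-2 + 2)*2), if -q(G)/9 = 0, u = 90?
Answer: 0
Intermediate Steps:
q(G) = 0 (q(G) = -9*0 = 0)
u*q((-2 + 2)*2) = 90*0 = 0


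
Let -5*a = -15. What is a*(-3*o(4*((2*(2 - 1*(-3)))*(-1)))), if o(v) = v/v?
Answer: -9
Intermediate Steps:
o(v) = 1
a = 3 (a = -⅕*(-15) = 3)
a*(-3*o(4*((2*(2 - 1*(-3)))*(-1)))) = 3*(-3*1) = 3*(-3) = -9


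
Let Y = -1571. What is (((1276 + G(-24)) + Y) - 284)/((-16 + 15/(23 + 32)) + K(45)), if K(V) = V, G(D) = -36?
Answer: -6765/322 ≈ -21.009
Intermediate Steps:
(((1276 + G(-24)) + Y) - 284)/((-16 + 15/(23 + 32)) + K(45)) = (((1276 - 36) - 1571) - 284)/((-16 + 15/(23 + 32)) + 45) = ((1240 - 1571) - 284)/((-16 + 15/55) + 45) = (-331 - 284)/((-16 + 15*(1/55)) + 45) = -615/((-16 + 3/11) + 45) = -615/(-173/11 + 45) = -615/322/11 = -615*11/322 = -6765/322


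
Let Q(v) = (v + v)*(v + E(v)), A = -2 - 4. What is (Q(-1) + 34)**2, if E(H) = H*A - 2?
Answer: 784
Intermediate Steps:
A = -6
E(H) = -2 - 6*H (E(H) = H*(-6) - 2 = -6*H - 2 = -2 - 6*H)
Q(v) = 2*v*(-2 - 5*v) (Q(v) = (v + v)*(v + (-2 - 6*v)) = (2*v)*(-2 - 5*v) = 2*v*(-2 - 5*v))
(Q(-1) + 34)**2 = (-2*(-1)*(2 + 5*(-1)) + 34)**2 = (-2*(-1)*(2 - 5) + 34)**2 = (-2*(-1)*(-3) + 34)**2 = (-6 + 34)**2 = 28**2 = 784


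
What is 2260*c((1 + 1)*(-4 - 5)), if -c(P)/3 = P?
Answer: 122040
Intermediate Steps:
c(P) = -3*P
2260*c((1 + 1)*(-4 - 5)) = 2260*(-3*(1 + 1)*(-4 - 5)) = 2260*(-6*(-9)) = 2260*(-3*(-18)) = 2260*54 = 122040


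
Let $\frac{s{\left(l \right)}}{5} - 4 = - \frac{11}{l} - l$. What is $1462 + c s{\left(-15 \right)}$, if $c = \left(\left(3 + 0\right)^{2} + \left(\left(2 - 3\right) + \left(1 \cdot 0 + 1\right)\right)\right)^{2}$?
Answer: $9454$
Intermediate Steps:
$c = 81$ ($c = \left(3^{2} + \left(-1 + \left(0 + 1\right)\right)\right)^{2} = \left(9 + \left(-1 + 1\right)\right)^{2} = \left(9 + 0\right)^{2} = 9^{2} = 81$)
$s{\left(l \right)} = 20 - \frac{55}{l} - 5 l$ ($s{\left(l \right)} = 20 + 5 \left(- \frac{11}{l} - l\right) = 20 + 5 \left(- l - \frac{11}{l}\right) = 20 - \left(5 l + \frac{55}{l}\right) = 20 - \frac{55}{l} - 5 l$)
$1462 + c s{\left(-15 \right)} = 1462 + 81 \left(20 - \frac{55}{-15} - -75\right) = 1462 + 81 \left(20 - - \frac{11}{3} + 75\right) = 1462 + 81 \left(20 + \frac{11}{3} + 75\right) = 1462 + 81 \cdot \frac{296}{3} = 1462 + 7992 = 9454$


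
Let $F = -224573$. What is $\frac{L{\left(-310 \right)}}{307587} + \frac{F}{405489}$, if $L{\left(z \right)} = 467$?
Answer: $- \frac{1093434476}{1979732461} \approx -0.55231$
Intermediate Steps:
$\frac{L{\left(-310 \right)}}{307587} + \frac{F}{405489} = \frac{467}{307587} - \frac{224573}{405489} = - \frac{1093434476}{1979732461}$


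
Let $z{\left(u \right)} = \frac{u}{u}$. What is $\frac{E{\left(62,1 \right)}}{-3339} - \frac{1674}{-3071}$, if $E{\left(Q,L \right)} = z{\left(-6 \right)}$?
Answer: $\frac{5586415}{10254069} \approx 0.5448$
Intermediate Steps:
$z{\left(u \right)} = 1$
$E{\left(Q,L \right)} = 1$
$\frac{E{\left(62,1 \right)}}{-3339} - \frac{1674}{-3071} = 1 \frac{1}{-3339} - \frac{1674}{-3071} = 1 \left(- \frac{1}{3339}\right) - - \frac{1674}{3071} = - \frac{1}{3339} + \frac{1674}{3071} = \frac{5586415}{10254069}$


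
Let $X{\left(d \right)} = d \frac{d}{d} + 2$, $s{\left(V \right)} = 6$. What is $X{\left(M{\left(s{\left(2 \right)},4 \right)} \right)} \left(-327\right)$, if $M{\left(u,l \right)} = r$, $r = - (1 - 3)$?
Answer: $-1308$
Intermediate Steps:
$r = 2$ ($r = \left(-1\right) \left(-2\right) = 2$)
$M{\left(u,l \right)} = 2$
$X{\left(d \right)} = 2 + d$ ($X{\left(d \right)} = d 1 + 2 = d + 2 = 2 + d$)
$X{\left(M{\left(s{\left(2 \right)},4 \right)} \right)} \left(-327\right) = \left(2 + 2\right) \left(-327\right) = 4 \left(-327\right) = -1308$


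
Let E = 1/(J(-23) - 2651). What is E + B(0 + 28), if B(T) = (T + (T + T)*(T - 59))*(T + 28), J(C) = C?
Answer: -255762753/2674 ≈ -95648.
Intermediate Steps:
E = -1/2674 (E = 1/(-23 - 2651) = 1/(-2674) = -1/2674 ≈ -0.00037397)
B(T) = (28 + T)*(T + 2*T*(-59 + T)) (B(T) = (T + (2*T)*(-59 + T))*(28 + T) = (T + 2*T*(-59 + T))*(28 + T) = (28 + T)*(T + 2*T*(-59 + T)))
E + B(0 + 28) = -1/2674 + (0 + 28)*(-3276 - 61*(0 + 28) + 2*(0 + 28)**2) = -1/2674 + 28*(-3276 - 61*28 + 2*28**2) = -1/2674 + 28*(-3276 - 1708 + 2*784) = -1/2674 + 28*(-3276 - 1708 + 1568) = -1/2674 + 28*(-3416) = -1/2674 - 95648 = -255762753/2674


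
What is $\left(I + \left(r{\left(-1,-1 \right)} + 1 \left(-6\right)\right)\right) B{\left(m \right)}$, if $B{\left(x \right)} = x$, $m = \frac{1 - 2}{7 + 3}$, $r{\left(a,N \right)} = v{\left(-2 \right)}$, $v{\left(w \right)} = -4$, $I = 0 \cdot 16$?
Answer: $1$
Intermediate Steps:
$I = 0$
$r{\left(a,N \right)} = -4$
$m = - \frac{1}{10} \approx -0.1$
$\left(I + \left(r{\left(-1,-1 \right)} + 1 \left(-6\right)\right)\right) B{\left(m \right)} = \left(0 + \left(-4 + 1 \left(-6\right)\right)\right) \left(- \frac{1}{10}\right) = \left(0 - 10\right) \left(- \frac{1}{10}\right) = \left(-10\right) \left(- \frac{1}{10}\right) = 1$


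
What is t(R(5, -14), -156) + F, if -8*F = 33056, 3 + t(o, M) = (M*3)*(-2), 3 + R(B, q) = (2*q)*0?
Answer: -3199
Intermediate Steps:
R(B, q) = -3 (R(B, q) = -3 + (2*q)*0 = -3 + 0 = -3)
t(o, M) = -3 - 6*M (t(o, M) = -3 + (M*3)*(-2) = -3 + (3*M)*(-2) = -3 - 6*M)
F = -4132 (F = -⅛*33056 = -4132)
t(R(5, -14), -156) + F = (-3 - 6*(-156)) - 4132 = (-3 + 936) - 4132 = 933 - 4132 = -3199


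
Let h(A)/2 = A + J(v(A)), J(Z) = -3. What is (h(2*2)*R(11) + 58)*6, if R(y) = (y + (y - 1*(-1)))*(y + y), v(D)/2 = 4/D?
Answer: 6420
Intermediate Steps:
v(D) = 8/D (v(D) = 2*(4/D) = 8/D)
h(A) = -6 + 2*A (h(A) = 2*(A - 3) = 2*(-3 + A) = -6 + 2*A)
R(y) = 2*y*(1 + 2*y) (R(y) = (y + (y + 1))*(2*y) = (y + (1 + y))*(2*y) = (1 + 2*y)*(2*y) = 2*y*(1 + 2*y))
(h(2*2)*R(11) + 58)*6 = ((-6 + 2*(2*2))*(2*11*(1 + 2*11)) + 58)*6 = ((-6 + 2*4)*(2*11*(1 + 22)) + 58)*6 = ((-6 + 8)*(2*11*23) + 58)*6 = (2*506 + 58)*6 = (1012 + 58)*6 = 1070*6 = 6420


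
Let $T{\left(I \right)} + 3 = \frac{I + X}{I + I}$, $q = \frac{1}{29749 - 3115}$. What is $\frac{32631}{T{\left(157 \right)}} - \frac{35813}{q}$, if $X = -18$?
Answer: $- \frac{10492418220}{11} \approx -9.5386 \cdot 10^{8}$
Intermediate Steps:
$q = \frac{1}{26634} \approx 3.7546 \cdot 10^{-5}$
$T{\left(I \right)} = -3 + \frac{-18 + I}{2 I}$ ($T{\left(I \right)} = -3 + \frac{I - 18}{I + I} = -3 + \frac{-18 + I}{2 I}$)
$\frac{32631}{T{\left(157 \right)}} - \frac{35813}{q} = \frac{32631}{- \frac{5}{2} - \frac{9}{157}} - 35813 \frac{1}{\frac{1}{26634}} = \frac{32631}{- \frac{5}{2} - \frac{9}{157}} - 953843442 = \frac{32631}{- \frac{803}{314}} - 953843442 = 32631 \left(- \frac{314}{803}\right) - 953843442 = - \frac{140358}{11} - 953843442 = - \frac{10492418220}{11}$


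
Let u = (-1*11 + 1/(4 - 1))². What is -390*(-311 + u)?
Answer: 230750/3 ≈ 76917.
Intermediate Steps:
u = 1024/9 (u = (-11 + 1/3)² = (-11 + ⅓)² = (-32/3)² = 1024/9 ≈ 113.78)
-390*(-311 + u) = -390*(-311 + 1024/9) = -390*(-1775/9) = 230750/3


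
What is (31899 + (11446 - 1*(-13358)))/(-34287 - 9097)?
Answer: -56703/43384 ≈ -1.3070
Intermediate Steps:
(31899 + (11446 - 1*(-13358)))/(-34287 - 9097) = (31899 + (11446 + 13358))/(-43384) = (31899 + 24804)*(-1/43384) = 56703*(-1/43384) = -56703/43384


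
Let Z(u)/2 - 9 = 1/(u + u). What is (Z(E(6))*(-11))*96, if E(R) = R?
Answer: -19184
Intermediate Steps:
Z(u) = 18 + 1/u (Z(u) = 18 + 2/(u + u) = 18 + 2/((2*u)) = 18 + 2*(1/(2*u)) = 18 + 1/u)
(Z(E(6))*(-11))*96 = ((18 + 1/6)*(-11))*96 = ((18 + ⅙)*(-11))*96 = ((109/6)*(-11))*96 = -1199/6*96 = -19184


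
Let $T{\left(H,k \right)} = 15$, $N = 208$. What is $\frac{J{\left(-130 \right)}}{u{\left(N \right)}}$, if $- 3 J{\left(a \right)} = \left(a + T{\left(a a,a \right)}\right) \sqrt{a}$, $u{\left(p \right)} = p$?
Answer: $\frac{115 i \sqrt{130}}{624} \approx 2.1013 i$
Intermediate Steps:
$J{\left(a \right)} = - \frac{\sqrt{a} \left(15 + a\right)}{3}$ ($J{\left(a \right)} = - \frac{\left(a + 15\right) \sqrt{a}}{3} = - \frac{\left(15 + a\right) \sqrt{a}}{3} = - \frac{\sqrt{a} \left(15 + a\right)}{3}$)
$\frac{J{\left(-130 \right)}}{u{\left(N \right)}} = \frac{\frac{1}{3} \sqrt{-130} \left(-15 - -130\right)}{208} = \frac{i \sqrt{130} \left(-15 + 130\right)}{3} \cdot \frac{1}{208} = \frac{1}{3} i \sqrt{130} \cdot 115 \cdot \frac{1}{208} = \frac{115 i \sqrt{130}}{3} \cdot \frac{1}{208} = \frac{115 i \sqrt{130}}{624}$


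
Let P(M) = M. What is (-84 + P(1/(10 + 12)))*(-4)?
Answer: 3694/11 ≈ 335.82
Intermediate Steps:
(-84 + P(1/(10 + 12)))*(-4) = (-84 + 1/(10 + 12))*(-4) = (-84 + 1/22)*(-4) = -1847/22*(-4) = 3694/11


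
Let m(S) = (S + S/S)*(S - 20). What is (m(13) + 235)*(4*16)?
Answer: 8768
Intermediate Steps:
m(S) = (1 + S)*(-20 + S) (m(S) = (S + 1)*(-20 + S) = (1 + S)*(-20 + S))
(m(13) + 235)*(4*16) = ((-20 + 13² - 19*13) + 235)*(4*16) = ((-20 + 169 - 247) + 235)*64 = (-98 + 235)*64 = 137*64 = 8768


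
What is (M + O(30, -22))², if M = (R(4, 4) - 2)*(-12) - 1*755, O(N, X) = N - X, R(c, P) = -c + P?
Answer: 461041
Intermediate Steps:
R(c, P) = P - c
M = -731 (M = ((4 - 1*4) - 2)*(-12) - 1*755 = ((4 - 4) - 2)*(-12) - 755 = (0 - 2)*(-12) - 755 = -2*(-12) - 755 = 24 - 755 = -731)
(M + O(30, -22))² = (-731 + (30 - 1*(-22)))² = (-731 + (30 + 22))² = (-731 + 52)² = (-679)² = 461041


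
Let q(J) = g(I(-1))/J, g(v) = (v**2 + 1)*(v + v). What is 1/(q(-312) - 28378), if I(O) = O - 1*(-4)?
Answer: -26/737833 ≈ -3.5238e-5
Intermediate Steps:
I(O) = 4 + O (I(O) = O + 4 = 4 + O)
g(v) = 2*v*(1 + v**2) (g(v) = (1 + v**2)*(2*v) = 2*v*(1 + v**2))
q(J) = 60/J (q(J) = (2*(4 - 1)*(1 + (4 - 1)**2))/J = (2*3*(1 + 3**2))/J = (2*3*(1 + 9))/J = (2*3*10)/J = 60/J)
1/(q(-312) - 28378) = 1/(60/(-312) - 28378) = 1/(60*(-1/312) - 28378) = 1/(-5/26 - 28378) = 1/(-737833/26) = -26/737833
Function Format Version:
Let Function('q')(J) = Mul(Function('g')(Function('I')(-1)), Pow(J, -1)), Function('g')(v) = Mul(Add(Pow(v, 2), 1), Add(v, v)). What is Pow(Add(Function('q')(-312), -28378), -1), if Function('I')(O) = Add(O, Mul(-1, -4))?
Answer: Rational(-26, 737833) ≈ -3.5238e-5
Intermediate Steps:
Function('I')(O) = Add(4, O) (Function('I')(O) = Add(O, 4) = Add(4, O))
Function('g')(v) = Mul(2, v, Add(1, Pow(v, 2))) (Function('g')(v) = Mul(Add(1, Pow(v, 2)), Mul(2, v)) = Mul(2, v, Add(1, Pow(v, 2))))
Function('q')(J) = Mul(60, Pow(J, -1)) (Function('q')(J) = Mul(Mul(2, Add(4, -1), Add(1, Pow(Add(4, -1), 2))), Pow(J, -1)) = Mul(Mul(2, 3, Add(1, Pow(3, 2))), Pow(J, -1)) = Mul(Mul(2, 3, Add(1, 9)), Pow(J, -1)) = Mul(Mul(2, 3, 10), Pow(J, -1)) = Mul(60, Pow(J, -1)))
Pow(Add(Function('q')(-312), -28378), -1) = Pow(Add(Mul(60, Pow(-312, -1)), -28378), -1) = Pow(Add(Mul(60, Rational(-1, 312)), -28378), -1) = Pow(Add(Rational(-5, 26), -28378), -1) = Pow(Rational(-737833, 26), -1) = Rational(-26, 737833)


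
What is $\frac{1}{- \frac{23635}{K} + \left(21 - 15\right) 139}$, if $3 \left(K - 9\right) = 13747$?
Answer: $\frac{13774}{11416611} \approx 0.0012065$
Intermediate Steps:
$K = \frac{13774}{3}$ ($K = 9 + \frac{1}{3} \cdot 13747 = 9 + \frac{13747}{3} = \frac{13774}{3} \approx 4591.3$)
$\frac{1}{- \frac{23635}{K} + \left(21 - 15\right) 139} = \frac{1}{- \frac{23635}{\frac{13774}{3}} + \left(21 - 15\right) 139} = \frac{1}{\left(-23635\right) \frac{3}{13774} + 6 \cdot 139} = \frac{1}{- \frac{70905}{13774} + 834} = \frac{1}{\frac{11416611}{13774}} = \frac{13774}{11416611}$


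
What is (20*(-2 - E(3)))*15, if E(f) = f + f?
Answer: -2400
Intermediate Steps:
E(f) = 2*f
(20*(-2 - E(3)))*15 = (20*(-2 - 2*3))*15 = (20*(-2 - 1*6))*15 = (20*(-2 - 6))*15 = (20*(-8))*15 = -160*15 = -2400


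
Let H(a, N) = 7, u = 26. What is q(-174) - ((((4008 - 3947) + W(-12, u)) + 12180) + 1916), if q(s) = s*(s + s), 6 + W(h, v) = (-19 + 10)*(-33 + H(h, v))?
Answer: 46167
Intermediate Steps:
W(h, v) = 228 (W(h, v) = -6 + (-19 + 10)*(-33 + 7) = -6 - 9*(-26) = -6 + 234 = 228)
q(s) = 2*s² (q(s) = s*(2*s) = 2*s²)
q(-174) - ((((4008 - 3947) + W(-12, u)) + 12180) + 1916) = 2*(-174)² - ((((4008 - 3947) + 228) + 12180) + 1916) = 2*30276 - (((61 + 228) + 12180) + 1916) = 60552 - ((289 + 12180) + 1916) = 60552 - (12469 + 1916) = 60552 - 1*14385 = 60552 - 14385 = 46167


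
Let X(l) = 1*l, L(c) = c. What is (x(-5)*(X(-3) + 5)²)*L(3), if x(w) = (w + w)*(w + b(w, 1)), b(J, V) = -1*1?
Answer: 720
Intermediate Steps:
b(J, V) = -1
X(l) = l
x(w) = 2*w*(-1 + w) (x(w) = (w + w)*(w - 1) = (2*w)*(-1 + w) = 2*w*(-1 + w))
(x(-5)*(X(-3) + 5)²)*L(3) = ((2*(-5)*(-1 - 5))*(-3 + 5)²)*3 = ((2*(-5)*(-6))*2²)*3 = (60*4)*3 = 240*3 = 720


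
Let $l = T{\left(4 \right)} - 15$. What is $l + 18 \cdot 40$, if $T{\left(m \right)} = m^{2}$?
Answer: $721$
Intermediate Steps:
$l = 1$ ($l = 4^{2} - 15 = 16 - 15 = 1$)
$l + 18 \cdot 40 = 1 + 18 \cdot 40 = 1 + 720 = 721$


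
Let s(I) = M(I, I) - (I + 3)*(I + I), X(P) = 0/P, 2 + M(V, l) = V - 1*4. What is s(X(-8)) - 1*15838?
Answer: -15844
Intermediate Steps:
M(V, l) = -6 + V (M(V, l) = -2 + (V - 1*4) = -2 + (V - 4) = -2 + (-4 + V) = -6 + V)
X(P) = 0
s(I) = -6 + I - 2*I*(3 + I) (s(I) = (-6 + I) - (I + 3)*(I + I) = (-6 + I) - (3 + I)*2*I = (-6 + I) - 2*I*(3 + I) = -6 + I - 2*I*(3 + I))
s(X(-8)) - 1*15838 = (-6 - 5*0 - 2*0²) - 1*15838 = (-6 + 0 - 2*0) - 15838 = (-6 + 0 + 0) - 15838 = -6 - 15838 = -15844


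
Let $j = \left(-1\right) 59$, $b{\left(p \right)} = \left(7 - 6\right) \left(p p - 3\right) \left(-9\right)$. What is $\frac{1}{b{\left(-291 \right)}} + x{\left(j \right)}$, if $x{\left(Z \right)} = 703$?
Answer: $\frac{535757705}{762102} \approx 703.0$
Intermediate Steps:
$b{\left(p \right)} = 27 - 9 p^{2}$ ($b{\left(p \right)} = 1 \left(p^{2} - 3\right) \left(-9\right) = 1 \left(-3 + p^{2}\right) \left(-9\right) = \left(-3 + p^{2}\right) \left(-9\right) = 27 - 9 p^{2}$)
$j = -59$
$\frac{1}{b{\left(-291 \right)}} + x{\left(j \right)} = \frac{1}{27 - 9 \left(-291\right)^{2}} + 703 = \frac{1}{27 - 762129} + 703 = \frac{1}{-762102} + 703 = - \frac{1}{762102} + 703 = \frac{535757705}{762102}$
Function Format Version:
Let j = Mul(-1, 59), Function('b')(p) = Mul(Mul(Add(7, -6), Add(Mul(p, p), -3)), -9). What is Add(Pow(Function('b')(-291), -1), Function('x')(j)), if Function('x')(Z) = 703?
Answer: Rational(535757705, 762102) ≈ 703.00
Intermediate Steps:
Function('b')(p) = Add(27, Mul(-9, Pow(p, 2))) (Function('b')(p) = Mul(Mul(1, Add(Pow(p, 2), -3)), -9) = Mul(Mul(1, Add(-3, Pow(p, 2))), -9) = Mul(Add(-3, Pow(p, 2)), -9) = Add(27, Mul(-9, Pow(p, 2))))
j = -59
Add(Pow(Function('b')(-291), -1), Function('x')(j)) = Add(Pow(Add(27, Mul(-9, Pow(-291, 2))), -1), 703) = Add(Pow(Add(27, Mul(-9, 84681)), -1), 703) = Add(Pow(Add(27, -762129), -1), 703) = Add(Pow(-762102, -1), 703) = Add(Rational(-1, 762102), 703) = Rational(535757705, 762102)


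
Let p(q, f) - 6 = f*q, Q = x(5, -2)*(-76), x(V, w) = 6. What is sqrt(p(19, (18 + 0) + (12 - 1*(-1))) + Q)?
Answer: sqrt(139) ≈ 11.790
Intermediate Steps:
Q = -456 (Q = 6*(-76) = -456)
p(q, f) = 6 + f*q
sqrt(p(19, (18 + 0) + (12 - 1*(-1))) + Q) = sqrt((6 + ((18 + 0) + (12 - 1*(-1)))*19) - 456) = sqrt((6 + (18 + (12 + 1))*19) - 456) = sqrt((6 + (18 + 13)*19) - 456) = sqrt((6 + 31*19) - 456) = sqrt((6 + 589) - 456) = sqrt(595 - 456) = sqrt(139)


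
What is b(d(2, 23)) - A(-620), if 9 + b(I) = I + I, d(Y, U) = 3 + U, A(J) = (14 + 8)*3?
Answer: -23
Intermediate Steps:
A(J) = 66 (A(J) = 22*3 = 66)
b(I) = -9 + 2*I (b(I) = -9 + (I + I) = -9 + 2*I)
b(d(2, 23)) - A(-620) = (-9 + 2*(3 + 23)) - 1*66 = (-9 + 2*26) - 66 = (-9 + 52) - 66 = 43 - 66 = -23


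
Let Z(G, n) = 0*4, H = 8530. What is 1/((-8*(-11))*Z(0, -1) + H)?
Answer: 1/8530 ≈ 0.00011723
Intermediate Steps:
Z(G, n) = 0
1/((-8*(-11))*Z(0, -1) + H) = 1/(-8*(-11)*0 + 8530) = 1/(88*0 + 8530) = 1/(0 + 8530) = 1/8530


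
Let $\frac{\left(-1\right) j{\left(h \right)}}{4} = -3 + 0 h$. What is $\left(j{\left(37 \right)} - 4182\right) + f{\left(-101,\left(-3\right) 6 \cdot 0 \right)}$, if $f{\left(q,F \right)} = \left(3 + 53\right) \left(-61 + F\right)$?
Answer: $-7586$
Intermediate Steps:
$j{\left(h \right)} = 12$ ($j{\left(h \right)} = - 4 \left(-3 + 0 h\right) = - 4 \left(-3 + 0\right) = \left(-4\right) \left(-3\right) = 12$)
$f{\left(q,F \right)} = -3416 + 56 F$ ($f{\left(q,F \right)} = 56 \left(-61 + F\right) = -3416 + 56 F$)
$\left(j{\left(37 \right)} - 4182\right) + f{\left(-101,\left(-3\right) 6 \cdot 0 \right)} = \left(12 - 4182\right) - \left(3416 - 56 \left(-3\right) 6 \cdot 0\right) = -4170 - \left(3416 - 56 \left(\left(-18\right) 0\right)\right) = -4170 + \left(-3416 + 56 \cdot 0\right) = -4170 + \left(-3416 + 0\right) = -4170 - 3416 = -7586$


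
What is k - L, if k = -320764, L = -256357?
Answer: -64407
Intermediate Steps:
k - L = -320764 - 1*(-256357) = -320764 + 256357 = -64407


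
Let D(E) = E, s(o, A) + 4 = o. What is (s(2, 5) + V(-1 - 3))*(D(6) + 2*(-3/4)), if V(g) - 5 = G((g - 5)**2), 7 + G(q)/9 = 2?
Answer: -189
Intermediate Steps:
s(o, A) = -4 + o
G(q) = -45 (G(q) = -63 + 9*2 = -63 + 18 = -45)
V(g) = -40 (V(g) = 5 - 45 = -40)
(s(2, 5) + V(-1 - 3))*(D(6) + 2*(-3/4)) = ((-4 + 2) - 40)*(6 + 2*(-3/4)) = (-2 - 40)*(6 + 2*(-3*1/4)) = -42*(6 + 2*(-3/4)) = -42*(6 - 3/2) = -42*9/2 = -189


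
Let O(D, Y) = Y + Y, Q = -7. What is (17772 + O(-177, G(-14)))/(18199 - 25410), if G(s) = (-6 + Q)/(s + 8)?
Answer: -53329/21633 ≈ -2.4652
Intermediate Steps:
G(s) = -13/(8 + s) (G(s) = (-6 - 7)/(s + 8) = -13/(8 + s))
O(D, Y) = 2*Y
(17772 + O(-177, G(-14)))/(18199 - 25410) = (17772 + 2*(-13/(8 - 14)))/(18199 - 25410) = (17772 + 2*(-13/(-6)))/(-7211) = (17772 + 2*(-13*(-⅙)))*(-1/7211) = (17772 + 2*(13/6))*(-1/7211) = (17772 + 13/3)*(-1/7211) = (53329/3)*(-1/7211) = -53329/21633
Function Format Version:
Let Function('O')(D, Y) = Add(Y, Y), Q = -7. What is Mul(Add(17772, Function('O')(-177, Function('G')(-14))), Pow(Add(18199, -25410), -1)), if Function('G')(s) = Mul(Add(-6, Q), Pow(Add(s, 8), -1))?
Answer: Rational(-53329, 21633) ≈ -2.4652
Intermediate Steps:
Function('G')(s) = Mul(-13, Pow(Add(8, s), -1)) (Function('G')(s) = Mul(Add(-6, -7), Pow(Add(s, 8), -1)) = Mul(-13, Pow(Add(8, s), -1)))
Function('O')(D, Y) = Mul(2, Y)
Mul(Add(17772, Function('O')(-177, Function('G')(-14))), Pow(Add(18199, -25410), -1)) = Mul(Add(17772, Mul(2, Mul(-13, Pow(Add(8, -14), -1)))), Pow(Add(18199, -25410), -1)) = Mul(Add(17772, Mul(2, Mul(-13, Pow(-6, -1)))), Pow(-7211, -1)) = Mul(Add(17772, Mul(2, Mul(-13, Rational(-1, 6)))), Rational(-1, 7211)) = Mul(Add(17772, Mul(2, Rational(13, 6))), Rational(-1, 7211)) = Mul(Add(17772, Rational(13, 3)), Rational(-1, 7211)) = Mul(Rational(53329, 3), Rational(-1, 7211)) = Rational(-53329, 21633)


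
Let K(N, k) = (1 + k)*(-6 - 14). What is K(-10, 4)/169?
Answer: -100/169 ≈ -0.59172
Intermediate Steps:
K(N, k) = -20 - 20*k (K(N, k) = (1 + k)*(-20) = -20 - 20*k)
K(-10, 4)/169 = (-20 - 20*4)/169 = (-20 - 80)*(1/169) = -100*1/169 = -100/169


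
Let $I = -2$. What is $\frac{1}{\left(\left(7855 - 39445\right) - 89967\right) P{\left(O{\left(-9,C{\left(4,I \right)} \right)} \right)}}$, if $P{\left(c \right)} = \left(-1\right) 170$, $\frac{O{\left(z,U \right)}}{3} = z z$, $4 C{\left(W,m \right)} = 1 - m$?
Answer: $\frac{1}{20664690} \approx 4.8392 \cdot 10^{-8}$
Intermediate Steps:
$C{\left(W,m \right)} = \frac{1}{4} - \frac{m}{4}$ ($C{\left(W,m \right)} = \frac{1 - m}{4} = \frac{1}{4} - \frac{m}{4}$)
$O{\left(z,U \right)} = 3 z^{2}$ ($O{\left(z,U \right)} = 3 z z = 3 z^{2}$)
$P{\left(c \right)} = -170$
$\frac{1}{\left(\left(7855 - 39445\right) - 89967\right) P{\left(O{\left(-9,C{\left(4,I \right)} \right)} \right)}} = \frac{1}{\left(\left(7855 - 39445\right) - 89967\right) \left(-170\right)} = \frac{1}{\left(7855 - 39445\right) - 89967} \left(- \frac{1}{170}\right) = \frac{1}{-31590 - 89967} \left(- \frac{1}{170}\right) = \frac{1}{-121557} \left(- \frac{1}{170}\right) = \left(- \frac{1}{121557}\right) \left(- \frac{1}{170}\right) = \frac{1}{20664690}$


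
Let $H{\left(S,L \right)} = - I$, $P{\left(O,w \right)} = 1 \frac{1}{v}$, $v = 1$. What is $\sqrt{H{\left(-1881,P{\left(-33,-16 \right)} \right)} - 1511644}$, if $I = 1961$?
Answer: $i \sqrt{1513605} \approx 1230.3 i$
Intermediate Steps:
$P{\left(O,w \right)} = 1$ ($P{\left(O,w \right)} = 1 \cdot 1^{-1} = 1 \cdot 1 = 1$)
$H{\left(S,L \right)} = -1961$ ($H{\left(S,L \right)} = \left(-1\right) 1961 = -1961$)
$\sqrt{H{\left(-1881,P{\left(-33,-16 \right)} \right)} - 1511644} = \sqrt{-1961 - 1511644} = \sqrt{-1513605} = i \sqrt{1513605}$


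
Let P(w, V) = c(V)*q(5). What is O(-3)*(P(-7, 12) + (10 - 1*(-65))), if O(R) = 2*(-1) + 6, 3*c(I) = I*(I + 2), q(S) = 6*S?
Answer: 7020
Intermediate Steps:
c(I) = I*(2 + I)/3 (c(I) = (I*(I + 2))/3 = (I*(2 + I))/3 = I*(2 + I)/3)
P(w, V) = 10*V*(2 + V) (P(w, V) = (V*(2 + V)/3)*(6*5) = (V*(2 + V)/3)*30 = 10*V*(2 + V))
O(R) = 4 (O(R) = -2 + 6 = 4)
O(-3)*(P(-7, 12) + (10 - 1*(-65))) = 4*(10*12*(2 + 12) + (10 - 1*(-65))) = 4*(10*12*14 + (10 + 65)) = 4*(1680 + 75) = 4*1755 = 7020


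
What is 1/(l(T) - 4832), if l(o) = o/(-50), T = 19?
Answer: -50/241619 ≈ -0.00020694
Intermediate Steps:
l(o) = -o/50 (l(o) = o*(-1/50) = -o/50)
1/(l(T) - 4832) = 1/(-1/50*19 - 4832) = 1/(-19/50 - 4832) = 1/(-241619/50) = -50/241619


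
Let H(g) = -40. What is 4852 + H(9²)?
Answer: 4812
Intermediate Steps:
4852 + H(9²) = 4852 - 40 = 4812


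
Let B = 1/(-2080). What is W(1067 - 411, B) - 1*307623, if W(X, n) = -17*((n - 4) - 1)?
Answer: -639679023/2080 ≈ -3.0754e+5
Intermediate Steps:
B = -1/2080 ≈ -0.00048077
W(X, n) = 85 - 17*n (W(X, n) = -17*((-4 + n) - 1) = -17*(-5 + n) = 85 - 17*n)
W(1067 - 411, B) - 1*307623 = (85 - 17*(-1/2080)) - 1*307623 = (85 + 17/2080) - 307623 = 176817/2080 - 307623 = -639679023/2080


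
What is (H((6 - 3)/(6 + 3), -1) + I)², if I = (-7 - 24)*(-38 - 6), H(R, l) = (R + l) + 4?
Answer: 16826404/9 ≈ 1.8696e+6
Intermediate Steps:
H(R, l) = 4 + R + l
I = 1364 (I = -31*(-44) = 1364)
(H((6 - 3)/(6 + 3), -1) + I)² = ((4 + (6 - 3)/(6 + 3) - 1) + 1364)² = ((4 + 3/9 - 1) + 1364)² = ((4 + 3*(⅑) - 1) + 1364)² = ((4 + ⅓ - 1) + 1364)² = (10/3 + 1364)² = (4102/3)² = 16826404/9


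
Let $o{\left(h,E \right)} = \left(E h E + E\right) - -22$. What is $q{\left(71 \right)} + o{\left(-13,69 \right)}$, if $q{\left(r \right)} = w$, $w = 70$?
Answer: $-61732$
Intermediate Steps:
$q{\left(r \right)} = 70$
$o{\left(h,E \right)} = 22 + E + h E^{2}$ ($o{\left(h,E \right)} = \left(h E^{2} + E\right) + 22 = \left(E + h E^{2}\right) + 22 = 22 + E + h E^{2}$)
$q{\left(71 \right)} + o{\left(-13,69 \right)} = 70 + \left(22 + 69 - 13 \cdot 69^{2}\right) = 70 + \left(22 + 69 - 61893\right) = 70 - 61802 = -61732$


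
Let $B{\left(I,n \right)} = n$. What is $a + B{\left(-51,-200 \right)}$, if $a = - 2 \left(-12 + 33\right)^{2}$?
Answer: $-1082$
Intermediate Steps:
$a = -882$ ($a = - 2 \cdot 21^{2} = \left(-2\right) 441 = -882$)
$a + B{\left(-51,-200 \right)} = -882 - 200 = -1082$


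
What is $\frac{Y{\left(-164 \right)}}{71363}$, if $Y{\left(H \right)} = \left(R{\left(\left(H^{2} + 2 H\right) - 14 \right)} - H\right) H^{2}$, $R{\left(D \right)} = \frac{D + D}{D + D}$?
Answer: $\frac{4437840}{71363} \approx 62.187$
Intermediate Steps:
$R{\left(D \right)} = 1$ ($R{\left(D \right)} = \frac{2 D}{2 D} = 2 D \frac{1}{2 D} = 1$)
$Y{\left(H \right)} = H^{2} \left(1 - H\right)$ ($Y{\left(H \right)} = \left(1 - H\right) H^{2} = H^{2} \left(1 - H\right)$)
$\frac{Y{\left(-164 \right)}}{71363} = \frac{\left(-164\right)^{2} \left(1 - -164\right)}{71363} = 26896 \left(1 + 164\right) \frac{1}{71363} = 26896 \cdot 165 \cdot \frac{1}{71363} = 4437840 \cdot \frac{1}{71363} = \frac{4437840}{71363}$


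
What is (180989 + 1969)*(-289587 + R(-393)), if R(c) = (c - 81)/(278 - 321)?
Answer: -2278150386786/43 ≈ -5.2980e+10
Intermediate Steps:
R(c) = 81/43 - c/43 (R(c) = (-81 + c)/(-43) = (-81 + c)*(-1/43) = 81/43 - c/43)
(180989 + 1969)*(-289587 + R(-393)) = (180989 + 1969)*(-289587 + (81/43 - 1/43*(-393))) = 182958*(-289587 + (81/43 + 393/43)) = 182958*(-289587 + 474/43) = 182958*(-12451767/43) = -2278150386786/43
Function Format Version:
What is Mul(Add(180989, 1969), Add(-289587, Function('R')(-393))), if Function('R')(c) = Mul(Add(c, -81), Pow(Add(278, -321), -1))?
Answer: Rational(-2278150386786, 43) ≈ -5.2980e+10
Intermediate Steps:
Function('R')(c) = Add(Rational(81, 43), Mul(Rational(-1, 43), c)) (Function('R')(c) = Mul(Add(-81, c), Pow(-43, -1)) = Mul(Add(-81, c), Rational(-1, 43)) = Add(Rational(81, 43), Mul(Rational(-1, 43), c)))
Mul(Add(180989, 1969), Add(-289587, Function('R')(-393))) = Mul(Add(180989, 1969), Add(-289587, Add(Rational(81, 43), Mul(Rational(-1, 43), -393)))) = Mul(182958, Add(-289587, Add(Rational(81, 43), Rational(393, 43)))) = Mul(182958, Add(-289587, Rational(474, 43))) = Mul(182958, Rational(-12451767, 43)) = Rational(-2278150386786, 43)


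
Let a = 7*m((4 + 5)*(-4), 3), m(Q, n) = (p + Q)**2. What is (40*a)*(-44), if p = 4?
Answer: -12615680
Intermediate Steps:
m(Q, n) = (4 + Q)**2
a = 7168 (a = 7*(4 + (4 + 5)*(-4))**2 = 7*(4 + 9*(-4))**2 = 7*(4 - 36)**2 = 7*(-32)**2 = 7*1024 = 7168)
(40*a)*(-44) = (40*7168)*(-44) = 286720*(-44) = -12615680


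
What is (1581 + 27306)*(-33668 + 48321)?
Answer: 423281211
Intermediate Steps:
(1581 + 27306)*(-33668 + 48321) = 28887*14653 = 423281211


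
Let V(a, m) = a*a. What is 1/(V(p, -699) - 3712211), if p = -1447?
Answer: -1/1618402 ≈ -6.1789e-7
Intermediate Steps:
V(a, m) = a**2
1/(V(p, -699) - 3712211) = 1/((-1447)**2 - 3712211) = 1/(2093809 - 3712211) = 1/(-1618402) = -1/1618402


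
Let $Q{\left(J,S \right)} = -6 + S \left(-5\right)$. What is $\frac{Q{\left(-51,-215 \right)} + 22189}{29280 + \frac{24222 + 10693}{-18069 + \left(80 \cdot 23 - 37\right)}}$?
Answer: $\frac{378314628}{476233565} \approx 0.79439$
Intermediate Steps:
$Q{\left(J,S \right)} = -6 - 5 S$
$\frac{Q{\left(-51,-215 \right)} + 22189}{29280 + \frac{24222 + 10693}{-18069 + \left(80 \cdot 23 - 37\right)}} = \frac{\left(-6 - -1075\right) + 22189}{29280 + \frac{24222 + 10693}{-18069 + \left(80 \cdot 23 - 37\right)}} = \frac{\left(-6 + 1075\right) + 22189}{29280 + \frac{34915}{-18069 + \left(1840 - 37\right)}} = \frac{1069 + 22189}{29280 + \frac{34915}{-18069 + 1803}} = \frac{23258}{29280 + \frac{34915}{-16266}} = \frac{23258}{29280 + 34915 \left(- \frac{1}{16266}\right)} = \frac{23258}{29280 - \frac{34915}{16266}} = \frac{23258}{\frac{476233565}{16266}} = 23258 \cdot \frac{16266}{476233565} = \frac{378314628}{476233565}$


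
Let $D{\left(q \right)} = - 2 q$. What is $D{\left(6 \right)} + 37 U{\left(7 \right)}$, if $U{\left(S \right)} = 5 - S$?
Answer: $-86$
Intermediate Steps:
$D{\left(6 \right)} + 37 U{\left(7 \right)} = \left(-2\right) 6 + 37 \left(5 - 7\right) = -12 + 37 \left(5 - 7\right) = -12 + 37 \left(-2\right) = -12 - 74 = -86$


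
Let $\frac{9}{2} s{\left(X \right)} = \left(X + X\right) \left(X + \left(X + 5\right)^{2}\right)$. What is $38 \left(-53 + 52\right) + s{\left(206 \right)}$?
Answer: $\frac{12284902}{3} \approx 4.095 \cdot 10^{6}$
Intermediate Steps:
$s{\left(X \right)} = \frac{4 X \left(X + \left(5 + X\right)^{2}\right)}{9}$ ($s{\left(X \right)} = \frac{2 \left(X + X\right) \left(X + \left(X + 5\right)^{2}\right)}{9} = \frac{2 \cdot 2 X \left(X + \left(5 + X\right)^{2}\right)}{9} = \frac{4 X \left(X + \left(5 + X\right)^{2}\right)}{9}$)
$38 \left(-53 + 52\right) + s{\left(206 \right)} = 38 \left(-53 + 52\right) + \frac{4}{9} \cdot 206 \left(206 + \left(5 + 206\right)^{2}\right) = 38 \left(-1\right) + \frac{4}{9} \cdot 206 \left(206 + 211^{2}\right) = -38 + \frac{4}{9} \cdot 206 \left(206 + 44521\right) = -38 + \frac{4}{9} \cdot 206 \cdot 44727 = -38 + \frac{12285016}{3} = \frac{12284902}{3}$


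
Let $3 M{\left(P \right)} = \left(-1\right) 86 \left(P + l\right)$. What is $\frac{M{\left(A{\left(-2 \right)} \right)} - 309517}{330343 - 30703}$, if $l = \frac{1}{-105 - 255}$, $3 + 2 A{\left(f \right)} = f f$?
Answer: $- \frac{167146877}{161805600} \approx -1.033$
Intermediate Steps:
$A{\left(f \right)} = - \frac{3}{2} + \frac{f^{2}}{2}$ ($A{\left(f \right)} = - \frac{3}{2} + \frac{f f}{2} = - \frac{3}{2} + \frac{f^{2}}{2}$)
$l = - \frac{1}{360}$ ($l = \frac{1}{-360} = - \frac{1}{360} \approx -0.0027778$)
$M{\left(P \right)} = \frac{43}{540} - \frac{86 P}{3}$ ($M{\left(P \right)} = \frac{\left(-1\right) 86 \left(P - \frac{1}{360}\right)}{3} = \frac{\left(-86\right) \left(- \frac{1}{360} + P\right)}{3} = \frac{\frac{43}{180} - 86 P}{3} = \frac{43}{540} - \frac{86 P}{3}$)
$\frac{M{\left(A{\left(-2 \right)} \right)} - 309517}{330343 - 30703} = \frac{\left(\frac{43}{540} - \frac{86 \left(- \frac{3}{2} + \frac{\left(-2\right)^{2}}{2}\right)}{3}\right) - 309517}{330343 - 30703} = \frac{\left(\frac{43}{540} - \frac{86 \left(- \frac{3}{2} + \frac{1}{2} \cdot 4\right)}{3}\right) - 309517}{299640} = \left(\left(\frac{43}{540} - \frac{86 \left(- \frac{3}{2} + 2\right)}{3}\right) - 309517\right) \frac{1}{299640} = \left(\left(\frac{43}{540} - \frac{43}{3}\right) - 309517\right) \frac{1}{299640} = \left(- \frac{7697}{540} - 309517\right) \frac{1}{299640} = \left(- \frac{167146877}{540}\right) \frac{1}{299640} = - \frac{167146877}{161805600}$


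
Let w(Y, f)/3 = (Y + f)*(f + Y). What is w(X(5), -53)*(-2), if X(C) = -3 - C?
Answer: -22326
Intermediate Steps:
w(Y, f) = 3*(Y + f)² (w(Y, f) = 3*((Y + f)*(f + Y)) = 3*((Y + f)*(Y + f)) = 3*(Y + f)²)
w(X(5), -53)*(-2) = (3*((-3 - 1*5) - 53)²)*(-2) = (3*((-3 - 5) - 53)²)*(-2) = (3*(-8 - 53)²)*(-2) = (3*(-61)²)*(-2) = (3*3721)*(-2) = 11163*(-2) = -22326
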